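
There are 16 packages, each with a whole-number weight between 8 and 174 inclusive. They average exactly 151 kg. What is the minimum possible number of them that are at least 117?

10

The total is 16 × 151 = 2416.
If only k of them are at least 117, the other 16 − k are at most 116, so the total is at most k·174 + (16 − k)·116.
This must reach 2416, so k·174 + (16 − k)·116 ≥ 2416, giving k ≥ 10.
Exactly 10 works: 10 values at 174 and 6 at 116 total 2436; lower one of the high values by 20 (still ≥ 117) to hit 2416.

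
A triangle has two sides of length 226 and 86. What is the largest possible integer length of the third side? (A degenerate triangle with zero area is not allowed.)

The third side must be less than 226 + 86 = 312.
The largest integer below 312 is 311.

311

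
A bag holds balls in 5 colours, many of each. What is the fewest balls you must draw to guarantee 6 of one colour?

You could draw 5 of every colour without reaching 6 of any — 25 in all.
One more forces 6 of some colour, so 25 + 1 = 26.

26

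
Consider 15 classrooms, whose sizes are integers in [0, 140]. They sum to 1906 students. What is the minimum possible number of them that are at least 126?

3

Suppose at most 15 − j of them reach 126; then j values are ≤ 125 and the rest ≤ 140.
The total is then ≤ 125·j + 140·(15 − j) = 2100 − 15j. For this to be ≥ 1906 we need j ≤ 12, so at least 15 − 12 = 3 must reach 126.
Exactly 3 works: 3 values at 140 and 12 at 125 total 1920; lower one of the high values by 14 (still ≥ 126) to hit 1906.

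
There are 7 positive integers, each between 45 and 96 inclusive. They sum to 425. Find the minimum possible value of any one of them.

To make one integer as small as possible, make the other 6 as large as possible.
The other 6 can take up 6 × 96 = 576 ≥ 425 − 45, so one integer can sit at its floor of 45.
Achievable: one at 45 and the other 6 totalling 380, which fits since 6 × 45 ≤ 380 ≤ 6 × 96.

45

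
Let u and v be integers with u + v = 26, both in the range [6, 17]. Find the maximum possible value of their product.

169

uv = u(26 − u) is maximized when u is as near 26/2 as the bounds allow.
Taking u = 13 and v = 13 (both in [6, 17]) gives uv = 169.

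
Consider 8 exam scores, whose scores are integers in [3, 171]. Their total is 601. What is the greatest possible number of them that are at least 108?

If k of the values are ≥ 108, the total is ≥ 108k + 3(8 − k).
Setting 108k + 3(8 − k) ≤ 601 gives 105k ≤ 577, so k ≤ 5.
k = 5 is achieved by 5 values at 108 and 3 at 3, total 549; add 52 to one value (staying below 108) to reach 601.

5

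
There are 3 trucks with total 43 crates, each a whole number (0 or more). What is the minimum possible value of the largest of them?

15

The 3 values sum to 43, so their maximum is at least ⌈43/3⌉ = 15.
Equality holds with 1 value of 15 and 2 values of 14.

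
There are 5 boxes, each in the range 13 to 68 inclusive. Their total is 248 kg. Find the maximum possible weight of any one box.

68

Maximizing one value means minimizing the remaining 4.
The other 4 contribute at least 4 × 13 = 52, leaving at most 248 − 52 = 196.
But each box is capped at 68, so the maximum is 68.
Achievable: one at 68 and the other 4 totalling 180, which fits since 4 × 13 ≤ 180 ≤ 4 × 68.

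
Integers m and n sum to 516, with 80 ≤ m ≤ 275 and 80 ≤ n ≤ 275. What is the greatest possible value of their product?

66564

With m + n fixed, mn peaks when the two are closest together.
Taking m = 258 and n = 258 (both in [80, 275]) gives mn = 66564.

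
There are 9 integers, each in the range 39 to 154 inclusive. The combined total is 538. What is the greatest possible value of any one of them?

Maximizing one value means minimizing the remaining 8.
The other 8 contribute at least 8 × 39 = 312, leaving at most 538 − 312 = 226.
But each integer is capped at 154, so the maximum is 154.
Achievable: one at 154 and the other 8 totalling 384, which fits since 8 × 39 ≤ 384 ≤ 8 × 154.

154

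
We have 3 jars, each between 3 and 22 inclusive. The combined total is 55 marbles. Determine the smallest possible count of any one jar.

11

To make one jar as small as possible, make the other 2 as large as possible.
The other 2 contribute at most 2 × 22 = 44, leaving at least 55 − 44 = 11.
Since 11 ≥ 3, this is achievable: one at 11 and 2 at 22.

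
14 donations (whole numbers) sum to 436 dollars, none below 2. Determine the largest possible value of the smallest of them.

The average is 436/14 < 32, so some value is ≤ 31.
Taking 12 copies of 31 and 2 copies of 32 gives exactly 436, so 31 is attained.

31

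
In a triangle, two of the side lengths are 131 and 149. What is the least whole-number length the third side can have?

19

The third side must exceed |131 − 149| = 18.
The smallest integer above 18 is 19.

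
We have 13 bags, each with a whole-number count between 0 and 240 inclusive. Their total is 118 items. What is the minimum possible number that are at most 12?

If only k of them are at most 12, the other 13 − k are at least 13, so the total is at least (13 − k)·13 + k·0.
This is ≤ 118, so (13 − k)·13 + 0k ≤ 118, which gives k ≥ 4.
Exactly 4 works: 4 values at 0 and 9 at 13 total 117; raise one of the low values by 1 (still ≤ 12) to hit 118.

4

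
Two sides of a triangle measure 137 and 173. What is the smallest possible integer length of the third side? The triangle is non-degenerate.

37

The third side must exceed |137 − 173| = 36.
The smallest integer above 36 is 37.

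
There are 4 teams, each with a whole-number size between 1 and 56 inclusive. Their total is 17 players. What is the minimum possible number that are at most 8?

3

Each value above 8 is at least 9, contributing at least 9 − 1 = 8 above the floor 1.
The sum exceeds the floor total 4 by 13, so at most ⌊13/8⌋ = 1 exceed 8, and at least 3 are ≤ 8.
Exactly 3 works: 3 values at 1 and 1 at 9 total 12; raise one of the low values by 5 (still ≤ 8) to hit 17.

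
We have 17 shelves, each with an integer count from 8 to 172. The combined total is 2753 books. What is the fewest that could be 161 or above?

3

If only k of them are at least 161, the other 17 − k are at most 160, so the total is at most k·172 + (17 − k)·160.
This must reach 2753, so k·172 + (17 − k)·160 ≥ 2753, giving k ≥ 3.
Exactly 3 works: 3 values at 172 and 14 at 160 total 2756; lower one of the high values by 3 (still ≥ 161) to hit 2753.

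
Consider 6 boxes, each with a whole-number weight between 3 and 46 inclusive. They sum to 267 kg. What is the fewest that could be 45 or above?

If only k of them are at least 45, the other 6 − k are at most 44, so the total is at most k·46 + (6 − k)·44.
This must reach 267, so k·46 + (6 − k)·44 ≥ 267, giving k ≥ 2.
Exactly 2 works: 2 values at 46 and 4 at 44 total 268; lower one of the high values by 1 (still ≥ 45) to hit 267.

2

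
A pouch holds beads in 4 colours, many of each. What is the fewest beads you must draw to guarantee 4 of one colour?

You could draw 3 of every colour without reaching 4 of any — 12 in all.
One more forces 4 of some colour, so 12 + 1 = 13.

13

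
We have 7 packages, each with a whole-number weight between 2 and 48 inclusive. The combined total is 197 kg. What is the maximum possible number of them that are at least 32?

If k of the values are ≥ 32, the total is ≥ 32k + 2(7 − k).
Setting 32k + 2(7 − k) ≤ 197 gives 30k ≤ 183, so k ≤ 6.
k = 6 is achieved by 6 values at 32 and 1 at 2, total 194; add 3 to one value (staying below 32) to reach 197.

6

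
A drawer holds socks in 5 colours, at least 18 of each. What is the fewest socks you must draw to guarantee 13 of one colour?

You could draw 12 of every colour without reaching 13 of any — 60 in all.
One more forces 13 of some colour, so 60 + 1 = 61.

61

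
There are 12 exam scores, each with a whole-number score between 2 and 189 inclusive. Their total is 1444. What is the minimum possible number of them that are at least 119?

1

If only k of them are at least 119, the other 12 − k are at most 118, so the total is at most k·189 + (12 − k)·118.
This must reach 1444, so k·189 + (12 − k)·118 ≥ 1444, giving k ≥ 1.
Exactly 1 works: 1 value at 189 and 11 at 118 total 1487; lower one of the high values by 43 (still ≥ 119) to hit 1444.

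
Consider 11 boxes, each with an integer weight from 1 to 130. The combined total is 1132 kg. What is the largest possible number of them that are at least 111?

10

If k of the values are ≥ 111, the total is ≥ 111k + 1(11 − k).
Setting 111k + 1(11 − k) ≤ 1132 gives 110k ≤ 1121, so k ≤ 10.
k = 10 is achieved by 10 values at 111 and 1 at 1, total 1111; add 21 to one value (staying below 111) to reach 1132.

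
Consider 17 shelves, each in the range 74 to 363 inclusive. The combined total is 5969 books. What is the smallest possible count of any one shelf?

To make one shelf as small as possible, make the other 16 as large as possible.
The other 16 contribute at most 16 × 363 = 5808, leaving at least 5969 − 5808 = 161.
Since 161 ≥ 74, this is achievable: one at 161 and 16 at 363.

161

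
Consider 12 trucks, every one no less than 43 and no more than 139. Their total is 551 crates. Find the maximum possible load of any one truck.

To make one truck as large as possible, make the other 11 as small as possible.
The other 11 contribute at least 11 × 43 = 473, leaving at most 551 − 473 = 78.
Since 78 ≤ 139, this is achievable: one at 78 and 11 at 43.

78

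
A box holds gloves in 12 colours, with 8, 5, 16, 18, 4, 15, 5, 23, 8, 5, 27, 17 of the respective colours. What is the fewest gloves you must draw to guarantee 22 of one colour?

144

In the worst case you take as many as possible of each colour without reaching 22: 8 + 5 + 16 + 18 + 4 + 15 + 5 + 21 + 8 + 5 + 21 + 17 = 143.
The next one must give 22 of some colour, so 143 + 1 = 144.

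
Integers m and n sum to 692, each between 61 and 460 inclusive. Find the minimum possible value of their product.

Since m + n is fixed, pushing one of them to its bound minimizes the product.
At the endpoint m = 232, n = 692 − 232 = 460, so mn = 232 × 460 = 106720.

106720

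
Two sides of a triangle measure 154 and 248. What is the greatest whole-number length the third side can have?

401

The third side must be less than 154 + 248 = 402.
The largest integer below 402 is 401.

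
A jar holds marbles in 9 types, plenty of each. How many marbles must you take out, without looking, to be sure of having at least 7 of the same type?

55

You could draw 6 of every type without reaching 7 of any — 54 in all.
One more forces 7 of some type, so 54 + 1 = 55.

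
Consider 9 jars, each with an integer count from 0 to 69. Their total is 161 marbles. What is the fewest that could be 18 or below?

1

If only k of them are at most 18, the other 9 − k are at least 19, so the total is at least (9 − k)·19 + k·0.
This is ≤ 161, so (9 − k)·19 + 0k ≤ 161, which gives k ≥ 1.
Exactly 1 works: 1 value at 0 and 8 at 19 total 152; raise one of the low values by 9 (still ≤ 18) to hit 161.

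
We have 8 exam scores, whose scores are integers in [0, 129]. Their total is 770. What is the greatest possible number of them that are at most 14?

2

Each value at 14 or below falls at least 129 − 14 = 115 short of the ceiling 129.
The ceiling total is 8 × 129 = 1032, and we need 770, so at most ⌊(1032 − 770)/115⌋ = 2 can be that low.
k = 2 is achieved by 2 values at 14 and 6 at 129, total 802; lower one of the 129's by 32 (still > 14) to reach 770.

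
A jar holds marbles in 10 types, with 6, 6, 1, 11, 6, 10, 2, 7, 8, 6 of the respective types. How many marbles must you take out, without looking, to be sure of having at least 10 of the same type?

In the worst case you take as many as possible of each type without reaching 10: 6 + 6 + 1 + 9 + 6 + 9 + 2 + 7 + 8 + 6 = 60.
The next one must give 10 of some type, so 60 + 1 = 61.

61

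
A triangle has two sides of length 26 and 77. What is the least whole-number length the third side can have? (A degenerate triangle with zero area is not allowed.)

The third side must exceed |26 − 77| = 51.
The smallest integer above 51 is 52.

52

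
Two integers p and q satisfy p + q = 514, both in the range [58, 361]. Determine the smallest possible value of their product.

pq = p(514 − p) is concave in p, so over [153, 361] it is minimized at an endpoint.
At the endpoint p = 153, q = 514 − 153 = 361, so pq = 153 × 361 = 55233.

55233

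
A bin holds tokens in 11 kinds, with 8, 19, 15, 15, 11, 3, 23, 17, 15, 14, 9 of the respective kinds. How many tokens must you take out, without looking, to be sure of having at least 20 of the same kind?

146

In the worst case you take as many as possible of each kind without reaching 20: 8 + 19 + 15 + 15 + 11 + 3 + 19 + 17 + 15 + 14 + 9 = 145.
The next one must give 20 of some kind, so 145 + 1 = 146.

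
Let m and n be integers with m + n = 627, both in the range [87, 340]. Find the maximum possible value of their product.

98282

mn = m(627 − m) is maximized when m is as near 627/2 as the bounds allow.
Taking m = 313 and n = 314 (both in [87, 340]) gives mn = 98282.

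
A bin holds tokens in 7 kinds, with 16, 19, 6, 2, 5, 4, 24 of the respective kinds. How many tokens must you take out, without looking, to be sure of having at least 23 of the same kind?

In the worst case you take as many as possible of each kind without reaching 23: 16 + 19 + 6 + 2 + 5 + 4 + 22 = 74.
The next one must give 23 of some kind, so 74 + 1 = 75.

75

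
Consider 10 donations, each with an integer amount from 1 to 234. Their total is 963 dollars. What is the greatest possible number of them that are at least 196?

If k of the values are ≥ 196, the total is ≥ 196k + 1(10 − k).
Setting 196k + 1(10 − k) ≤ 963 gives 195k ≤ 953, so k ≤ 4.
k = 4 is achieved by 4 values at 196 and 6 at 1, total 790; add 173 to one value (staying below 196) to reach 963.

4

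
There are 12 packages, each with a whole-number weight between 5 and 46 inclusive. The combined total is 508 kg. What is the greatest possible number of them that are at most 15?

1

Each value at 15 or below falls at least 46 − 15 = 31 short of the ceiling 46.
The ceiling total is 12 × 46 = 552, and we need 508, so at most ⌊(552 − 508)/31⌋ = 1 can be that low.
k = 1 is achieved by 1 value at 15 and 11 at 46, total 521; lower one of the 46's by 13 (still > 15) to reach 508.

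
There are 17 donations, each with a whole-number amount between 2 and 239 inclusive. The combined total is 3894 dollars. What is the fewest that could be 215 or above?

If only k of them are at least 215, the other 17 − k are at most 214, so the total is at most k·239 + (17 − k)·214.
This must reach 3894, so k·239 + (17 − k)·214 ≥ 3894, giving k ≥ 11.
Exactly 11 works: 11 values at 239 and 6 at 214 total 3913; lower one of the high values by 19 (still ≥ 215) to hit 3894.

11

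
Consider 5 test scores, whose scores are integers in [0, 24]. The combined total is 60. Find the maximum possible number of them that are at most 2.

Suppose k of them are at most 2. Those contribute at most 2 each and the rest at most 24 each.
So the total is at most 2k + 24(5 − k) = 120 − 22k. This must still be ≥ 60, so k ≤ 2.
k = 2 is achieved by 2 values at 2 and 3 at 24, total 76; lower one of the 24's by 16 (still > 2) to reach 60.

2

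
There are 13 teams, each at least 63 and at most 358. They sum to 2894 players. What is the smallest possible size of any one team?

Minimizing one value means maximizing the remaining 12.
The other 12 can take up 12 × 358 = 4296 ≥ 2894 − 63, so one team can sit at its floor of 63.
Achievable: one at 63 and the other 12 totalling 2831, which fits since 12 × 63 ≤ 2831 ≤ 12 × 358.

63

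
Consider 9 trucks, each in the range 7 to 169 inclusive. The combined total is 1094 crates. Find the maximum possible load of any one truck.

169

Maximizing one value means minimizing the remaining 8.
The other 8 contribute at least 8 × 7 = 56, leaving at most 1094 − 56 = 1038.
But each truck is capped at 169, so the maximum is 169.
Achievable: one at 169 and the other 8 totalling 925, which fits since 8 × 7 ≤ 925 ≤ 8 × 169.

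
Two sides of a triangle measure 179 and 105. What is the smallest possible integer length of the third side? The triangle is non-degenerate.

75

The third side must exceed |179 − 105| = 74.
The smallest integer above 74 is 75.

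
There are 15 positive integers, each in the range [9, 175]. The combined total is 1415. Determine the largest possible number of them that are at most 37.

8

Suppose k of them are at most 37. Those contribute at most 37 each and the rest at most 175 each.
So the total is at most 37k + 175(15 − k) = 2625 − 138k. This must still be ≥ 1415, so k ≤ 8.
k = 8 is achieved by 8 values at 37 and 7 at 175, total 1521; lower one of the 175's by 106 (still > 37) to reach 1415.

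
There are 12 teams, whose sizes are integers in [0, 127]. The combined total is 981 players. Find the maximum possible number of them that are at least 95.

10

Suppose k of them are at least 95. Those contribute at least 95 each and the other 12 − k at least 0 each.
So the total is at least 95k + 0(12 − k) = 0 + 95k. This must be ≤ 981, giving k ≤ 10.
k = 10 is achieved by 10 values at 95 and 2 at 0, total 950; add 31 to one value (staying below 95) to reach 981.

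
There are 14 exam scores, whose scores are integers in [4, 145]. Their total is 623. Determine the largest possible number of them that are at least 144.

With k values at 144 or above and the rest at least 4, the sum is at least 56 + 140k.
Since the sum is 623, we need 140k ≤ 567, i.e. k ≤ 4.
k = 4 is achieved by 4 values at 144 and 10 at 4, total 616; add 7 to one value (staying below 144) to reach 623.

4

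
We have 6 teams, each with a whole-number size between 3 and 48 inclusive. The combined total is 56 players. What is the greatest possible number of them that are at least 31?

1

If k of the values are ≥ 31, the total is ≥ 31k + 3(6 − k).
Setting 31k + 3(6 − k) ≤ 56 gives 28k ≤ 38, so k ≤ 1.
k = 1 is achieved by 1 value at 31 and 5 at 3, total 46; add 10 to one value (staying below 31) to reach 56.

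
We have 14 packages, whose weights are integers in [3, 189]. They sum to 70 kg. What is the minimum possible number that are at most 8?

10

If only k of them are at most 8, the other 14 − k are at least 9, so the total is at least (14 − k)·9 + k·3.
This is ≤ 70, so (14 − k)·9 + 3k ≤ 70, which gives k ≥ 10.
Exactly 10 works: 10 values at 3 and 4 at 9 total 66; raise one of the low values by 4 (still ≤ 8) to hit 70.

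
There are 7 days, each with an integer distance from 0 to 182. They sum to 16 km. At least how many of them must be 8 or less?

6

Each value above 8 is at least 9, contributing at least 9 − 0 = 9 above the floor 0.
The sum exceeds the floor total 0 by 16, so at most ⌊16/9⌋ = 1 exceed 8, and at least 6 are ≤ 8.
Exactly 6 works: 6 values at 0 and 1 at 9 total 9; raise one of the low values by 7 (still ≤ 8) to hit 16.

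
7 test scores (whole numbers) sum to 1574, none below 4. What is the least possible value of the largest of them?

225

If every one of the 7 were at most 224, the total would be at most 7 × 224 = 1568 < 1574.
Taking 1 copy of 224 and 6 copies of 225 gives exactly 1574, so 225 is attained.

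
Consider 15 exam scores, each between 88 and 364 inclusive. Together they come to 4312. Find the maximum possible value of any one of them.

364

To make one score as large as possible, make the other 14 as small as possible.
The other 14 contribute at least 14 × 88 = 1232, leaving at most 4312 − 1232 = 3080.
But each score is capped at 364, so the maximum is 364.
Achievable: one at 364 and the other 14 totalling 3948, which fits since 14 × 88 ≤ 3948 ≤ 14 × 364.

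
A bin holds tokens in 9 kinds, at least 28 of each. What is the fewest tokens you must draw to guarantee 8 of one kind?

In the worst case you draw 7 of each of the 9 kinds: 9 × 7 = 63.
One more forces 8 of some kind, so 63 + 1 = 64.

64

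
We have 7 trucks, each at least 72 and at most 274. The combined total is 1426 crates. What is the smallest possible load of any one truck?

72

To make one truck as small as possible, make the other 6 as large as possible.
The other 6 can take up 6 × 274 = 1644 ≥ 1426 − 72, so one truck can sit at its floor of 72.
Achievable: one at 72 and the other 6 totalling 1354, which fits since 6 × 72 ≤ 1354 ≤ 6 × 274.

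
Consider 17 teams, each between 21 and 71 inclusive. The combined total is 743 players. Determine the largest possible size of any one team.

To make one team as large as possible, make the other 16 as small as possible.
The other 16 contribute at least 16 × 21 = 336, leaving at most 743 − 336 = 407.
But each team is capped at 71, so the maximum is 71.
Achievable: one at 71 and the other 16 totalling 672, which fits since 16 × 21 ≤ 672 ≤ 16 × 71.

71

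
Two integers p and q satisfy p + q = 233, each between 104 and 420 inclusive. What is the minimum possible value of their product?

pq = p(233 − p) is concave in p, so over [104, 129] it is minimized at an endpoint.
At the endpoint p = 104, q = 233 − 104 = 129, so pq = 104 × 129 = 13416.

13416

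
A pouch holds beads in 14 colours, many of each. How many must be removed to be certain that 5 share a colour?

In the worst case you draw 4 of each of the 14 colours: 14 × 4 = 56.
One more forces 5 of some colour, so 56 + 1 = 57.

57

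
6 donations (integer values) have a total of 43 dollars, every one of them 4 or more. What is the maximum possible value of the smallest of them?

7

If every one of the 6 were at least 8, the total would be at least 6 × 8 = 48 > 43.
Achievable: 5 of them at 7 and 1 at 8 total 43.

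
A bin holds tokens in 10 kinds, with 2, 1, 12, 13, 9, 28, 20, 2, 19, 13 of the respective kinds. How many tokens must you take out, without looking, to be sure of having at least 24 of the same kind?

115

In the worst case you take as many as possible of each kind without reaching 24: 2 + 1 + 12 + 13 + 9 + 23 + 20 + 2 + 19 + 13 = 114.
The next one must give 24 of some kind, so 114 + 1 = 115.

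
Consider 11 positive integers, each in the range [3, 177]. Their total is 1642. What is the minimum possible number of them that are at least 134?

5

If only k of them are at least 134, the other 11 − k are at most 133, so the total is at most k·177 + (11 − k)·133.
This must reach 1642, so k·177 + (11 − k)·133 ≥ 1642, giving k ≥ 5.
Exactly 5 works: 5 values at 177 and 6 at 133 total 1683; lower one of the high values by 41 (still ≥ 134) to hit 1642.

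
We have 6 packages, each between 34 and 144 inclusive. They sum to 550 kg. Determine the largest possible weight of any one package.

144

To make one package as large as possible, make the other 5 as small as possible.
The other 5 contribute at least 5 × 34 = 170, leaving at most 550 − 170 = 380.
But each package is capped at 144, so the maximum is 144.
Achievable: one at 144 and the other 5 totalling 406, which fits since 5 × 34 ≤ 406 ≤ 5 × 144.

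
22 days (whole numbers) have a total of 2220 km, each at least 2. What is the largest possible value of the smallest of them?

The 22 values sum to 2220, so their minimum is at most ⌊2220/22⌋ = 100.
Taking 2 copies of 100 and 20 copies of 101 gives exactly 2220, so 100 is attained.

100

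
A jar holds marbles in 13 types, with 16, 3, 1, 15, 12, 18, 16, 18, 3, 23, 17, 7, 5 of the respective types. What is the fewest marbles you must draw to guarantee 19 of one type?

In the worst case you take as many as possible of each type without reaching 19: 16 + 3 + 1 + 15 + 12 + 18 + 16 + 18 + 3 + 18 + 17 + 7 + 5 = 149.
The next one must give 19 of some type, so 149 + 1 = 150.

150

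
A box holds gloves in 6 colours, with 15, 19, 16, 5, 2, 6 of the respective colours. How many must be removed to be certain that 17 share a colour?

In the worst case you take as many as possible of each colour without reaching 17: 15 + 16 + 16 + 5 + 2 + 6 = 60.
The next one must give 17 of some colour, so 60 + 1 = 61.

61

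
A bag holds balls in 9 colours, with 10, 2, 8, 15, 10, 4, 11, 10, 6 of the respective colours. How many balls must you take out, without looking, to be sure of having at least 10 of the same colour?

66

In the worst case you take as many as possible of each colour without reaching 10: 9 + 2 + 8 + 9 + 9 + 4 + 9 + 9 + 6 = 65.
The next one must give 10 of some colour, so 65 + 1 = 66.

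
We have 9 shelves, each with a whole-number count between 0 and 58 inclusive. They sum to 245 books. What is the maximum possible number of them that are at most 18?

Suppose k of them are at most 18. Those contribute at most 18 each and the rest at most 58 each.
So the total is at most 18k + 58(9 − k) = 522 − 40k. This must still be ≥ 245, so k ≤ 6.
k = 6 is achieved by 6 values at 18 and 3 at 58, total 282; lower one of the 58's by 37 (still > 18) to reach 245.

6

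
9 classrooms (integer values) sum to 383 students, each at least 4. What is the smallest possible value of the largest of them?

The 9 values sum to 383, so their maximum is at least ⌈383/9⌉ = 43.
Taking 4 copies of 42 and 5 copies of 43 gives exactly 383, so 43 is attained.

43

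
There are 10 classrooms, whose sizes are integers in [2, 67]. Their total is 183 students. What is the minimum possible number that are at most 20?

Each value above 20 is at least 21, contributing at least 21 − 2 = 19 above the floor 2.
The sum exceeds the floor total 20 by 163, so at most ⌊163/19⌋ = 8 exceed 20, and at least 2 are ≤ 20.
Exactly 2 works: 2 values at 2 and 8 at 21 total 172; raise one of the low values by 11 (still ≤ 20) to hit 183.

2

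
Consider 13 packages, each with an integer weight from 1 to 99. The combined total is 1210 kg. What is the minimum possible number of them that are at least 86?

Each value short of 86 is at most 85, costing at least 99 − 85 = 14 against the maximum total of 1287.
We can afford to lose at most 1287 − 1210 = 77, so at most ⌊77/14⌋ = 5 fall short, and at least 8 are ≥ 86.
Exactly 8 works: 8 values at 99 and 5 at 85 total 1217; lower one of the high values by 7 (still ≥ 86) to hit 1210.

8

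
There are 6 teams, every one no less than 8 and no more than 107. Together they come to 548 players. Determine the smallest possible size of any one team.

13

To make one team as small as possible, make the other 5 as large as possible.
The other 5 contribute at most 5 × 107 = 535, leaving at least 548 − 535 = 13.
Since 13 ≥ 8, this is achievable: one at 13 and 5 at 107.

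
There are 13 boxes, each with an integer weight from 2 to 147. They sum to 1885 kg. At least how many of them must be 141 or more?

If only k of them are at least 141, the other 13 − k are at most 140, so the total is at most k·147 + (13 − k)·140.
This must reach 1885, so k·147 + (13 − k)·140 ≥ 1885, giving k ≥ 10.
Exactly 10 works: 10 values at 147 and 3 at 140 total 1890; lower one of the high values by 5 (still ≥ 141) to hit 1885.

10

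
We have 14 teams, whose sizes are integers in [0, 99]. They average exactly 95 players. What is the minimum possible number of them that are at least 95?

3

The total is 14 × 95 = 1330.
If only k of them are at least 95, the other 14 − k are at most 94, so the total is at most k·99 + (14 − k)·94.
This must reach 1330, so k·99 + (14 − k)·94 ≥ 1330, giving k ≥ 3.
Exactly 3 works: 3 values at 99 and 11 at 94 total 1331; lower one of the high values by 1 (still ≥ 95) to hit 1330.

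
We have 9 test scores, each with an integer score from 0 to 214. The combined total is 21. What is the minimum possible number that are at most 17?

Let j be the number exceeding 17. Then the total is ≥ 18·j + 0·(9 − j) = 0 + 18j.
So 18j ≤ 21 and j ≤ 1; hence at least 9 − 1 = 8 are ≤ 17.
Exactly 8 works: 8 values at 0 and 1 at 18 total 18; raise one of the low values by 3 (still ≤ 17) to hit 21.

8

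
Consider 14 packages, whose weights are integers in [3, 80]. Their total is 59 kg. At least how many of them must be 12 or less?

Let j be the number exceeding 12. Then the total is ≥ 13·j + 3·(14 − j) = 42 + 10j.
So 10j ≤ 17 and j ≤ 1; hence at least 14 − 1 = 13 are ≤ 12.
Exactly 13 works: 13 values at 3 and 1 at 13 total 52; raise one of the low values by 7 (still ≤ 12) to hit 59.

13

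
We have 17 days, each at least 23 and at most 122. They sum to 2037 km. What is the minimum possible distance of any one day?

To make one day as small as possible, make the other 16 as large as possible.
The other 16 contribute at most 16 × 122 = 1952, leaving at least 2037 − 1952 = 85.
Since 85 ≥ 23, this is achievable: one at 85 and 16 at 122.

85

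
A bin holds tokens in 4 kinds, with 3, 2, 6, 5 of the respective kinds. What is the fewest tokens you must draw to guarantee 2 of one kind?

5

In the worst case you take as many as possible of each kind without reaching 2: 1 + 1 + 1 + 1 = 4.
The next one must give 2 of some kind, so 4 + 1 = 5.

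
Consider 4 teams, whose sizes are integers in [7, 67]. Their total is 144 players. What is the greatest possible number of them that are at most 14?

Suppose k of them are at most 14. Those contribute at most 14 each and the rest at most 67 each.
So the total is at most 14k + 67(4 − k) = 268 − 53k. This must still be ≥ 144, so k ≤ 2.
k = 2 is achieved by 2 values at 14 and 2 at 67, total 162; lower one of the 67's by 18 (still > 14) to reach 144.

2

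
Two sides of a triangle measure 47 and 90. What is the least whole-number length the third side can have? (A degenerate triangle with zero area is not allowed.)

The third side must exceed |47 − 90| = 43.
The smallest integer above 43 is 44.

44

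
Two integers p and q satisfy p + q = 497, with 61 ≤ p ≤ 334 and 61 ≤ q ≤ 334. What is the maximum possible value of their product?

With p + q fixed, pq peaks when the two are closest together.
Taking p = 248 and q = 249 (both in [61, 334]) gives pq = 61752.

61752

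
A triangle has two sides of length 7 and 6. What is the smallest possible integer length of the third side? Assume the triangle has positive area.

2

The third side must exceed |7 − 6| = 1.
The smallest integer above 1 is 2.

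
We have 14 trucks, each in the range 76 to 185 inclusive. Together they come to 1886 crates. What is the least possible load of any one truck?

76

Minimizing one value means maximizing the remaining 13.
The other 13 can take up 13 × 185 = 2405 ≥ 1886 − 76, so one truck can sit at its floor of 76.
Achievable: one at 76 and the other 13 totalling 1810, which fits since 13 × 76 ≤ 1810 ≤ 13 × 185.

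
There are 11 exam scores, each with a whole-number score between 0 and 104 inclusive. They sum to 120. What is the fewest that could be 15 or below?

Let j be the number exceeding 15. Then the total is ≥ 16·j + 0·(11 − j) = 0 + 16j.
So 16j ≤ 120 and j ≤ 7; hence at least 11 − 7 = 4 are ≤ 15.
Exactly 4 works: 4 values at 0 and 7 at 16 total 112; raise one of the low values by 8 (still ≤ 15) to hit 120.

4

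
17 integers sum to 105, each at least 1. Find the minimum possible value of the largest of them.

7

If every one of the 17 were at most 6, the total would be at most 17 × 6 = 102 < 105.
Achievable: 3 of them at 7 and 14 at 6 total 105.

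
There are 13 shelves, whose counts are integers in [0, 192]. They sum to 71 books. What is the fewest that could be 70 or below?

12

Let j be the number exceeding 70. Then the total is ≥ 71·j + 0·(13 − j) = 0 + 71j.
So 71j ≤ 71 and j ≤ 1; hence at least 13 − 1 = 12 are ≤ 70.
Exactly 12 works: 12 values at 0 and 1 at 71 total 71.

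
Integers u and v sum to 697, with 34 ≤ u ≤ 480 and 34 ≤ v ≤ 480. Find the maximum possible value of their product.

121452

For a fixed sum, the product uv is largest when u and v are as close as possible.
Taking u = 348 and v = 349 (both in [34, 480]) gives uv = 121452.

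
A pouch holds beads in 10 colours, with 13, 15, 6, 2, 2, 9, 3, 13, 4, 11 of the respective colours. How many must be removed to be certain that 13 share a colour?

In the worst case you take as many as possible of each colour without reaching 13: 12 + 12 + 6 + 2 + 2 + 9 + 3 + 12 + 4 + 11 = 73.
The next one must give 13 of some colour, so 73 + 1 = 74.

74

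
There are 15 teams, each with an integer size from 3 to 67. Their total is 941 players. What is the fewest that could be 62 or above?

5

Suppose at most 15 − j of them reach 62; then j values are ≤ 61 and the rest ≤ 67.
The total is then ≤ 61·j + 67·(15 − j) = 1005 − 6j. For this to be ≥ 941 we need j ≤ 10, so at least 15 − 10 = 5 must reach 62.
Exactly 5 works: 5 values at 67 and 10 at 61 total 945; lower one of the high values by 4 (still ≥ 62) to hit 941.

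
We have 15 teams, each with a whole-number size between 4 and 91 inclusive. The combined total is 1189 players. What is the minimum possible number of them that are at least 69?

Suppose at most 15 − j of them reach 69; then j values are ≤ 68 and the rest ≤ 91.
The total is then ≤ 68·j + 91·(15 − j) = 1365 − 23j. For this to be ≥ 1189 we need j ≤ 7, so at least 15 − 7 = 8 must reach 69.
Exactly 8 works: 8 values at 91 and 7 at 68 total 1204; lower one of the high values by 15 (still ≥ 69) to hit 1189.

8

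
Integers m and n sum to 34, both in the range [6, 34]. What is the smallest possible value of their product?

168

For a fixed sum, mn is smallest when m and n are as far apart as possible.
The extreme feasible split is m = 6, n = 28, giving mn = 168.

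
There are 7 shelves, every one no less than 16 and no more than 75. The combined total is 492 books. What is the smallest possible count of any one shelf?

Minimizing one value means maximizing the remaining 6.
The other 6 contribute at most 6 × 75 = 450, leaving at least 492 − 450 = 42.
Since 42 ≥ 16, this is achievable: one at 42 and 6 at 75.

42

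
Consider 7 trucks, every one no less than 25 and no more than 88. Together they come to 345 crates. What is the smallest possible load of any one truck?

Minimizing one value means maximizing the remaining 6.
The other 6 can take up 6 × 88 = 528 ≥ 345 − 25, so one truck can sit at its floor of 25.
Achievable: one at 25 and the other 6 totalling 320, which fits since 6 × 25 ≤ 320 ≤ 6 × 88.

25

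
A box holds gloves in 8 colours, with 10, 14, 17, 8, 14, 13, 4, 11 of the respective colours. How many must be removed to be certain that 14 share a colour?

In the worst case you take as many as possible of each colour without reaching 14: 10 + 13 + 13 + 8 + 13 + 13 + 4 + 11 = 85.
The next one must give 14 of some colour, so 85 + 1 = 86.

86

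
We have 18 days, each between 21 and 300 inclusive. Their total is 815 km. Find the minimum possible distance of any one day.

21

Minimizing one value means maximizing the remaining 17.
The other 17 can take up 17 × 300 = 5100 ≥ 815 − 21, so one day can sit at its floor of 21.
Achievable: one at 21 and the other 17 totalling 794, which fits since 17 × 21 ≤ 794 ≤ 17 × 300.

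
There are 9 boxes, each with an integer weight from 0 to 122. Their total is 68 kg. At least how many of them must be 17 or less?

6

Let j be the number exceeding 17. Then the total is ≥ 18·j + 0·(9 − j) = 0 + 18j.
So 18j ≤ 68 and j ≤ 3; hence at least 9 − 3 = 6 are ≤ 17.
Exactly 6 works: 6 values at 0 and 3 at 18 total 54; raise one of the low values by 14 (still ≤ 17) to hit 68.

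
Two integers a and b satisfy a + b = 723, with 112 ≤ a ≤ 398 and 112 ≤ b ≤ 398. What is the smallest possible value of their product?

129350

Since a + b is fixed, pushing one of them to its bound minimizes the product.
At the endpoint a = 325, b = 723 − 325 = 398, so ab = 325 × 398 = 129350.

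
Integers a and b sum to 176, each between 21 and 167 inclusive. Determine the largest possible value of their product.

7744

ab = a(176 − a) is maximized when a is as near 176/2 as the bounds allow.
Taking a = 88 and b = 88 (both in [21, 167]) gives ab = 7744.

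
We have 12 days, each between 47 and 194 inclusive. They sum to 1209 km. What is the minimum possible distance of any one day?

To make one day as small as possible, make the other 11 as large as possible.
The other 11 can take up 11 × 194 = 2134 ≥ 1209 − 47, so one day can sit at its floor of 47.
Achievable: one at 47 and the other 11 totalling 1162, which fits since 11 × 47 ≤ 1162 ≤ 11 × 194.

47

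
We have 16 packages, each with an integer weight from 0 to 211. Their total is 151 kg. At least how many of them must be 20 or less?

9

If only k of them are at most 20, the other 16 − k are at least 21, so the total is at least (16 − k)·21 + k·0.
This is ≤ 151, so (16 − k)·21 + 0k ≤ 151, which gives k ≥ 9.
Exactly 9 works: 9 values at 0 and 7 at 21 total 147; raise one of the low values by 4 (still ≤ 20) to hit 151.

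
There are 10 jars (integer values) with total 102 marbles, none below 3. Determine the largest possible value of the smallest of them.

10

If every one of the 10 were at least 11, the total would be at least 10 × 11 = 110 > 102.
Achievable: 8 of them at 10 and 2 at 11 total 102.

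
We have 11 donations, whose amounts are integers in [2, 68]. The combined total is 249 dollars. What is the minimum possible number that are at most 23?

Let j be the number exceeding 23. Then the total is ≥ 24·j + 2·(11 − j) = 22 + 22j.
So 22j ≤ 227 and j ≤ 10; hence at least 11 − 10 = 1 are ≤ 23.
Exactly 1 works: 1 value at 2 and 10 at 24 total 242; raise one of the low values by 7 (still ≤ 23) to hit 249.

1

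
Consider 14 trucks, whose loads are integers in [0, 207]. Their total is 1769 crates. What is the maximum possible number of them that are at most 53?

7

Each value at 53 or below falls at least 207 − 53 = 154 short of the ceiling 207.
The ceiling total is 14 × 207 = 2898, and we need 1769, so at most ⌊(2898 − 1769)/154⌋ = 7 can be that low.
k = 7 is achieved by 7 values at 53 and 7 at 207, total 1820; lower one of the 207's by 51 (still > 53) to reach 1769.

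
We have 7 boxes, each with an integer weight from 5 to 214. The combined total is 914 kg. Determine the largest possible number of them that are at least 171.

5

If k of the values are ≥ 171, the total is ≥ 171k + 5(7 − k).
Setting 171k + 5(7 − k) ≤ 914 gives 166k ≤ 879, so k ≤ 5.
k = 5 is achieved by 5 values at 171 and 2 at 5, total 865; add 49 to one value (staying below 171) to reach 914.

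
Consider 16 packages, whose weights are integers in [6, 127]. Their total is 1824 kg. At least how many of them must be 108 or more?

Suppose at most 16 − j of them reach 108; then j values are ≤ 107 and the rest ≤ 127.
The total is then ≤ 107·j + 127·(16 − j) = 2032 − 20j. For this to be ≥ 1824 we need j ≤ 10, so at least 16 − 10 = 6 must reach 108.
Exactly 6 works: 6 values at 127 and 10 at 107 total 1832; lower one of the high values by 8 (still ≥ 108) to hit 1824.

6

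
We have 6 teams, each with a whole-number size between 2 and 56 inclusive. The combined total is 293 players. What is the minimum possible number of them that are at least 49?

If only k of them are at least 49, the other 6 − k are at most 48, so the total is at most k·56 + (6 − k)·48.
This must reach 293, so k·56 + (6 − k)·48 ≥ 293, giving k ≥ 1.
Exactly 1 works: 1 value at 56 and 5 at 48 total 296; lower one of the high values by 3 (still ≥ 49) to hit 293.

1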